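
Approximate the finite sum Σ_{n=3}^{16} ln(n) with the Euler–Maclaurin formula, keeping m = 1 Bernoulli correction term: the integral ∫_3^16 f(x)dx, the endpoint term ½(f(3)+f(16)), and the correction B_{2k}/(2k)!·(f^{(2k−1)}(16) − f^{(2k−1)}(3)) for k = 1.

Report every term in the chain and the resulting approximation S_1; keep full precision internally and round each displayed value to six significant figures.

The integral term ∫_3^16 ln(x) dx = 28.0656.
Boundary: ½(f(3) + f(16)) = ½(1.09861 + 2.77259) = 1.93560.
Running total after boundary: 30.0012.
Order-1 term: 1/12 · (0.0625000 − 0.333333) = -0.0225694.

S_1 ≈ 29.9786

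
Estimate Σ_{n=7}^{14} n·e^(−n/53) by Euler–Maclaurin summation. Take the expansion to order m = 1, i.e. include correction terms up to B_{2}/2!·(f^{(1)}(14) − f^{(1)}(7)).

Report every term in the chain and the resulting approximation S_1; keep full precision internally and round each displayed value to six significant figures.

S_1 ≈ 68.3173

Integral: ∫_7^14 x·e^(−x/53) dx = 59.8916.
½[f(7) + f(14)] = ½[6.13392 + 10.7500] = 8.44197.
So far: 68.3336.
Correction k=1: B_{2}/2! · (f^{(1)}(14) − f^{(1)}(7)) = 1/12 · (0.565027 − 0.760540) = -0.0162928.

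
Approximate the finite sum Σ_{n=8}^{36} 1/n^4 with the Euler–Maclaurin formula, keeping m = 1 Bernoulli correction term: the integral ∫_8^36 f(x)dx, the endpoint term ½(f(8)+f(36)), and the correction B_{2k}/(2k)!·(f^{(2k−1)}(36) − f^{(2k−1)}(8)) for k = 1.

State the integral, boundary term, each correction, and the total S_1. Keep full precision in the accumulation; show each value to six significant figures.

S_1 ≈ 0.000776432

Integral: ∫_8^36 1/x^4 dx = 0.000643897.
Endpoint term: (f(8) + f(36))/2 = (0.000244141 + 5.95374e-07)/2 = 0.000122368.
Integral + boundary = 0.000766265.
k=1: B_{2}/(2)! × [f^{(1)}(36) − f^{(1)}(8)] = 1/12 × (-6.61527e-08 − (-0.000122070)) = 1.01670e-05.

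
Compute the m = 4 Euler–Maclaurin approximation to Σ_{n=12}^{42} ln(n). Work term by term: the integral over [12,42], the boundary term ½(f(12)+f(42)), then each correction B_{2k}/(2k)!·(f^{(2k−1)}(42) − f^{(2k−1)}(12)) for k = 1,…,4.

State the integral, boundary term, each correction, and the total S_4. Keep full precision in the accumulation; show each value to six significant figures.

S_4 ≈ 100.270

The integral term ∫_12^42 ln(x) dx = 97.1632.
Boundary: ½(f(12) + f(42)) = ½(2.48491 + 3.73767) = 3.11129.
Integral + boundary = 100.275.
Order-1 term: 1/12 · (0.0238095 − 0.0833333) = -0.00496032.
Running total after k=1: 100.270.
Order-2 term: −1/720 · (2.69949e-05 − 0.00115741) = 1.57002e-06.
Running total after k=2: 100.270.
Order-3 term: 1/30240 · (1.83639e-07 − 9.64506e-05) = -3.18343e-09.
Running total after k=3: 100.270.
Order-4 term: −1/1209600 · (3.12311e-09 − 2.00939e-05) = 1.66094e-11.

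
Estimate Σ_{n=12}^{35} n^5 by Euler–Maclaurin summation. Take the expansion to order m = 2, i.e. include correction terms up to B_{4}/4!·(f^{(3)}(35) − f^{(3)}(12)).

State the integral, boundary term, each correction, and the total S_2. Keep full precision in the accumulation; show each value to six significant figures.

The integral term ∫_12^35 x^5 dx = 3.05880e+08.
Endpoint term: (f(12) + f(35))/2 = (248832 + 5.25219e+07)/2 = 2.63854e+07.
Running total after boundary: 3.32265e+08.
Correction k=1: B_{2}/2! · (f^{(1)}(35) − f^{(1)}(12)) = 1/12 · (7.50312e+06 − 103680) = 616620.
Partial sum through k=1: 3.32882e+08.
Correction k=2: B_{4}/4! · (f^{(3)}(35) − f^{(3)}(12)) = −1/720 · (73500.0 − 8640.00) = -90.0833.

S_2 ≈ 3.32882e+08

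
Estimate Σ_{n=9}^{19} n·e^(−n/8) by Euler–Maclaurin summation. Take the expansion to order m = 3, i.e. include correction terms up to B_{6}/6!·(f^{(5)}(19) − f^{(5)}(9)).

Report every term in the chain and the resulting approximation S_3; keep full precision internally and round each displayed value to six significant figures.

The integral term ∫_9^19 x·e^(−x/8) dx = 24.0616.
Boundary: ½(f(9) + f(19)) = ½(2.92187 + 1.76728) = 2.34457.
Running total after boundary: 26.4062.
Order-1 term: 1/12 · (-0.127895 − (-0.0405816)) = -0.00727611.
Partial sum through k=1: 26.3989.
Order-2 term: −1/720 · (0.000908345 − 0.00951130) = 1.19486e-05.
Partial sum through k=2: 26.3989.
Order-3 term: 1/30240 · (5.96101e-05 − 0.000307136) = -8.18537e-09.

S_3 ≈ 26.3989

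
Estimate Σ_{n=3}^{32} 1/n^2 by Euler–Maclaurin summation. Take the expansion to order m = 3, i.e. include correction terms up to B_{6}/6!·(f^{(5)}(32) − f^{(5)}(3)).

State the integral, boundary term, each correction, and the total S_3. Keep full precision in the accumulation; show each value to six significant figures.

The integral term ∫_3^32 1/x^2 dx = 0.302083.
½[f(3) + f(32)] = ½[0.111111 + 0.000976562] = 0.0560438.
So far: 0.358127.
k=1: B_{2}/(2)! × [f^{(1)}(32) − f^{(1)}(3)] = 1/12 × (-6.10352e-05 − (-0.0740741)) = 0.00616775.
Partial sum through k=1: 0.364295.
k=2: B_{4}/(4)! × [f^{(3)}(32) − f^{(3)}(3)] = −1/720 × (-7.15256e-07 − (-0.0987654)) = -0.000137173.
Partial sum through k=2: 0.364158.
k=3: B_{6}/(6)! × [f^{(5)}(32) − f^{(5)}(3)] = 1/30240 × (-2.09548e-08 − (-0.329218)) = 1.08868e-05.

S_3 ≈ 0.364169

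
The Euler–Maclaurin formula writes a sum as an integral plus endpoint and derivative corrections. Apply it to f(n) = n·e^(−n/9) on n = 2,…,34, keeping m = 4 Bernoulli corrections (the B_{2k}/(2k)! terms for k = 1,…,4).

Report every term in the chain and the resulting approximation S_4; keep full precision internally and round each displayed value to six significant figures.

S_4 ≈ 71.5534

Integral: ∫_2^34 x·e^(−x/9) dx = 70.4210.
½[f(2) + f(34)] = ½[1.60147 + 0.777698] = 1.18959.
Integral + boundary = 71.6106.
Order-1 term: 1/12 · (-0.0635374 − 0.622796) = -0.0571944.
Running total after k=1: 71.5534.
Order-2 term: −1/720 · (-0.000219635 − 0.0274601) = 3.84441e-05.
Running total after k=2: 71.5534.
Order-3 term: 1/30240 · (4.26101e-06 − 0.000583104) = -1.91416e-08.
Running total after k=3: 71.5534.
Order-4 term: −1/1209600 · (1.38686e-07 − 1.02123e-05) = 8.32803e-12.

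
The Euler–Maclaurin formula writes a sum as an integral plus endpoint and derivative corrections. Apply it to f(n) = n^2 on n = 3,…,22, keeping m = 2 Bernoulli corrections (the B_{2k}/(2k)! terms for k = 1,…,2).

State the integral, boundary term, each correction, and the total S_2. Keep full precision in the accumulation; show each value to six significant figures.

The integral term ∫_3^22 x^2 dx = 3540.33.
½[f(3) + f(22)] = ½[9.00000 + 484.000] = 246.500.
So far: 3786.83.
Correction k=1: B_{2}/2! · (f^{(1)}(22) − f^{(1)}(3)) = 1/12 · (44.0000 − 6.00000) = 3.16667.
After k=1: 3790.00.
Correction k=2: B_{4}/4! · (f^{(3)}(22) − f^{(3)}(3)) = −1/720 · (0.00000 − 0.00000) = 0.00000.

S_2 ≈ 3790.00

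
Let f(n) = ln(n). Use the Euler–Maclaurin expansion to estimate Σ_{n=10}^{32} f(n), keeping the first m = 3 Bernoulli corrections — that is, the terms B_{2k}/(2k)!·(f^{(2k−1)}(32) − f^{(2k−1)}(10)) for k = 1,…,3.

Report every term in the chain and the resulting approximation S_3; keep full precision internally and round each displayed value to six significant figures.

∫_10^32 ln(x) dx evaluates to 65.8777.
Endpoint term: (f(10) + f(32))/2 = (2.30259 + 3.46574)/2 = 2.88416.
So far: 68.7619.
Order-1 term: 1/12 · (0.0312500 − 0.100000) = -0.00572917.
After k=1: 68.7561.
Order-2 term: −1/720 · (6.10352e-05 − 0.00200000) = 2.69301e-06.
After k=2: 68.7561.
Order-3 term: 1/30240 · (7.15256e-07 − 0.000240000) = -7.91286e-09.

S_3 ≈ 68.7561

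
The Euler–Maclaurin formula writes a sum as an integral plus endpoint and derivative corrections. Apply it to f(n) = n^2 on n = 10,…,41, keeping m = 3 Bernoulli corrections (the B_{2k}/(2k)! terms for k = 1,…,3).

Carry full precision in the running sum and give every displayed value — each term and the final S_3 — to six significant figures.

S_3 ≈ 23536.0

Integral: ∫_10^41 x^2 dx = 22640.3.
Boundary: ½(f(10) + f(41)) = ½(100.000 + 1681.00) = 890.500.
Integral + boundary = 23530.8.
Correction k=1: B_{2}/2! · (f^{(1)}(41) − f^{(1)}(10)) = 1/12 · (82.0000 − 20.0000) = 5.16667.
After k=1: 23536.0.
Correction k=2: B_{4}/4! · (f^{(3)}(41) − f^{(3)}(10)) = −1/720 · (0.00000 − 0.00000) = 0.00000.
After k=2: 23536.0.
Correction k=3: B_{6}/6! · (f^{(5)}(41) − f^{(5)}(10)) = 1/30240 · (0.00000 − 0.00000) = 0.00000.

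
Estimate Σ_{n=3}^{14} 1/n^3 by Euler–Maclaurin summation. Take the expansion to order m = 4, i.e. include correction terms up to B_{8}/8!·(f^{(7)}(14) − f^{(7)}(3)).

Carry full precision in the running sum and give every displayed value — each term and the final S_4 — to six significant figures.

S_4 ≈ 0.0746810

The integral term ∫_3^14 1/x^3 dx = 0.0530045.
Boundary: ½(f(3) + f(14)) = ½(0.0370370 + 0.000364431) = 0.0187007.
Integral + boundary = 0.0717053.
Order-1 term: 1/12 · (-7.80925e-05 − (-0.0370370)) = 0.00307991.
Running total after k=1: 0.0747852.
Order-2 term: −1/720 · (-7.96862e-06 − (-0.0823045)) = -0.000114301.
Running total after k=2: 0.0746709.
Order-3 term: 1/30240 · (-1.70756e-06 − (-0.384088)) = 1.27013e-05.
Running total after k=3: 0.0746836.
Order-4 term: −1/1209600 · (-6.27267e-07 − (-3.07270)) = -2.54026e-06.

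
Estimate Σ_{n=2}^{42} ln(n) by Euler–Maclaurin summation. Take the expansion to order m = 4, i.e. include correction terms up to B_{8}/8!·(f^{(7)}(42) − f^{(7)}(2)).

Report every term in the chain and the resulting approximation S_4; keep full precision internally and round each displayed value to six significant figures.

S_4 ≈ 117.772

∫_2^42 ln(x) dx evaluates to 115.596.
Endpoint term: (f(2) + f(42))/2 = (0.693147 + 3.73767)/2 = 2.21541.
Running total after boundary: 117.811.
Order-1 term: 1/12 · (0.0238095 − 0.500000) = -0.0396825.
After k=1: 117.772.
Order-2 term: −1/720 · (2.69949e-05 − 0.250000) = 0.000347185.
After k=2: 117.772.
Order-3 term: 1/30240 · (1.83639e-07 − 0.750000) = -2.48016e-05.
After k=3: 117.772.
Order-4 term: −1/1209600 · (3.12311e-09 − 5.62500) = 4.65030e-06.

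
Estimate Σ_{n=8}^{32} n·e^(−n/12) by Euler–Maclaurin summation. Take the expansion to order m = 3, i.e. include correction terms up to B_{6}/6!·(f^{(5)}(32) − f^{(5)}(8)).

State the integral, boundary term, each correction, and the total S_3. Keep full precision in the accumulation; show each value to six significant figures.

S_3 ≈ 89.6743

The integral term ∫_8^32 x·e^(−x/12) dx = 86.5328.
Boundary: ½(f(8) + f(32)) = ½(4.10734 + 2.22347) = 3.16540.
Running total after boundary: 89.6983.
Correction k=1: B_{2}/2! · (f^{(1)}(32) − f^{(1)}(8)) = 1/12 · (-0.115806 − 0.171139) = -0.0239121.
After k=1: 89.6743.
Correction k=2: B_{4}/4! · (f^{(3)}(32) − f^{(3)}(8)) = −1/720 · (0.000160841 − 0.00831926) = 1.13311e-05.
After k=2: 89.6743.
Correction k=3: B_{6}/6! · (f^{(5)}(32) − f^{(5)}(8)) = 1/30240 · (7.81868e-06 − 0.000107292) = -3.28946e-09.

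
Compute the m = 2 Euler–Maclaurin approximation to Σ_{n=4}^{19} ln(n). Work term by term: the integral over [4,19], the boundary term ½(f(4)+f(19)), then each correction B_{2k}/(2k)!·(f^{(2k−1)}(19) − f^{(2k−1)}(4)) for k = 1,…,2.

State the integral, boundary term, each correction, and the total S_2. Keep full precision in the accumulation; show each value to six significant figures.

The integral term ∫_4^19 ln(x) dx = 35.3992.
Endpoint term: (f(4) + f(19))/2 = (1.38629 + 2.94444)/2 = 2.16537.
Integral + boundary = 37.5645.
k=1: B_{2}/(2)! × [f^{(1)}(19) − f^{(1)}(4)] = 1/12 × (0.0526316 − 0.250000) = -0.0164474.
Running total after k=1: 37.5481.
k=2: B_{4}/(4)! × [f^{(3)}(19) − f^{(3)}(4)] = −1/720 × (0.000291588 − 0.0312500) = 4.29978e-05.

S_2 ≈ 37.5481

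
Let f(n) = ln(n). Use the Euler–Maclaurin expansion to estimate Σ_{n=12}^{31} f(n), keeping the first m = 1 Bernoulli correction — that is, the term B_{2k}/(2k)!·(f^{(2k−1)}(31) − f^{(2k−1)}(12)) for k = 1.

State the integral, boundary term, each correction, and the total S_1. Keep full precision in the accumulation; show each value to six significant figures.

The integral term ∫_12^31 ln(x) dx = 57.6347.
½[f(12) + f(31)] = ½[2.48491 + 3.43399] = 2.95945.
So far: 60.5942.
Order-1 term: 1/12 · (0.0322581 − 0.0833333) = -0.00425627.

S_1 ≈ 60.5899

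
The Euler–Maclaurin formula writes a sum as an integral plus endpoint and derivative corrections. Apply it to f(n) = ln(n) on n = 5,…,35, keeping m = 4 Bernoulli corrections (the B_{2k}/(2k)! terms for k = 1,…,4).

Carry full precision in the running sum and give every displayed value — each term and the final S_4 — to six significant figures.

S_4 ≈ 88.9581

Integral: ∫_5^35 ln(x) dx = 86.3900.
½[f(5) + f(35)] = ½[1.60944 + 3.55535] = 2.58239.
Running total after boundary: 88.9724.
Order-1 term: 1/12 · (0.0285714 − 0.200000) = -0.0142857.
Partial sum through k=1: 88.9581.
Order-2 term: −1/720 · (4.66472e-05 − 0.0160000) = 2.21574e-05.
Partial sum through k=2: 88.9581.
Order-3 term: 1/30240 · (4.56952e-07 − 0.00768000) = -2.53953e-07.
Partial sum through k=3: 88.9581.
Order-4 term: −1/1209600 · (1.11907e-08 − 0.00921600) = 7.61904e-09.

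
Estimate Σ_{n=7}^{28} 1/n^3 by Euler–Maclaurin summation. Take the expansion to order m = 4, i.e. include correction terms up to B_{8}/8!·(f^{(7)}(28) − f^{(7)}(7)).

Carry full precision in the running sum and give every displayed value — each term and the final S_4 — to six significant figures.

S_4 ≈ 0.0111499

∫_7^28 1/x^3 dx evaluates to 0.00956633.
½[f(7) + f(28)] = ½[0.00291545 + 4.55539e-05] = 0.00148050.
Running total after boundary: 0.0110468.
Order-1 term: 1/12 · (-4.88078e-06 − (-0.00124948)) = 0.000103717.
Partial sum through k=1: 0.0111505.
Order-2 term: −1/720 · (-1.24510e-07 − (-0.000509992)) = -7.08149e-07.
Partial sum through k=2: 0.0111498.
Order-3 term: 1/30240 · (-6.67016e-09 − (-0.000437136)) = 1.44553e-08.
Partial sum through k=3: 0.0111499.
Order-4 term: −1/1209600 · (-6.12566e-10 − (-0.000642322)) = -5.31019e-10.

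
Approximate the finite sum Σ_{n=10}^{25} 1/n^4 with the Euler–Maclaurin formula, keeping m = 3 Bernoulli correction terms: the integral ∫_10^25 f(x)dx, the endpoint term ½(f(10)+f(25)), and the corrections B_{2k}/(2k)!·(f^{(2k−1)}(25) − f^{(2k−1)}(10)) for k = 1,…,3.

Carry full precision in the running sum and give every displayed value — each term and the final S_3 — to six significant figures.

S_3 ≈ 0.000366563

Integral: ∫_10^25 1/x^4 dx = 0.000312000.
Boundary: ½(f(10) + f(25)) = ½(0.000100000 + 2.56000e-06) = 5.12800e-05.
Integral + boundary = 0.000363280.
Correction k=1: B_{2}/2! · (f^{(1)}(25) − f^{(1)}(10)) = 1/12 · (-4.09600e-07 − (-4.00000e-05)) = 3.29920e-06.
Running total after k=1: 0.000366579.
Correction k=2: B_{4}/4! · (f^{(3)}(25) − f^{(3)}(10)) = −1/720 · (-1.96608e-08 − (-1.20000e-05)) = -1.66394e-08.
Running total after k=2: 0.000366563.
Correction k=3: B_{6}/6! · (f^{(5)}(25) − f^{(5)}(10)) = 1/30240 · (-1.76161e-09 − (-6.72000e-06)) = 2.22164e-10.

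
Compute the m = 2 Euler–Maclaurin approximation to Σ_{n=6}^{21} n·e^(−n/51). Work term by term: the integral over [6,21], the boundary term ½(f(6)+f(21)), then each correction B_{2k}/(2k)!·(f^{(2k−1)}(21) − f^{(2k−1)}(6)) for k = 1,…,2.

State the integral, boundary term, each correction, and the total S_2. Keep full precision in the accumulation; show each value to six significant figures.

Integral: ∫_6^21 x·e^(−x/51) dx = 151.724.
Endpoint term: (f(6) + f(21))/2 = (5.33406 + 13.9121)/2 = 9.62307.
Integral + boundary = 161.347.
k=1: B_{2}/(2)! × [f^{(1)}(21) − f^{(1)}(6)] = 1/12 × (0.389694 − 0.784420) = -0.0328938.
Running total after k=1: 161.315.
k=2: B_{4}/(4)! × [f^{(3)}(21) − f^{(3)}(6)] = −1/720 × (0.000659229 − 0.000985175) = 4.52703e-07.

S_2 ≈ 161.315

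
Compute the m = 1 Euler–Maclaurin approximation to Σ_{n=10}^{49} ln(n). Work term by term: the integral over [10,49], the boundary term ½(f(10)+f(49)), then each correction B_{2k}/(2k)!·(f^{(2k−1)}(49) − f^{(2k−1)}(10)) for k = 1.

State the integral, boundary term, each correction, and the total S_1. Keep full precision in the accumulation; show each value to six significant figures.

S_1 ≈ 131.764

∫_10^49 ln(x) dx evaluates to 128.673.
Endpoint term: (f(10) + f(49))/2 = (2.30259 + 3.89182)/2 = 3.09720.
Integral + boundary = 131.771.
k=1: B_{2}/(2)! × [f^{(1)}(49) − f^{(1)}(10)] = 1/12 × (0.0204082 − 0.100000) = -0.00663265.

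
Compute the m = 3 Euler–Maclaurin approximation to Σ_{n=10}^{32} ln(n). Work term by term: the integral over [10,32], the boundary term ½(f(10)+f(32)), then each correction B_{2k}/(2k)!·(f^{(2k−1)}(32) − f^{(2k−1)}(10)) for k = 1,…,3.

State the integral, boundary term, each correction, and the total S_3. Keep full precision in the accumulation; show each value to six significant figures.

S_3 ≈ 68.7561

The integral term ∫_10^32 ln(x) dx = 65.8777.
Endpoint term: (f(10) + f(32))/2 = (2.30259 + 3.46574)/2 = 2.88416.
So far: 68.7619.
Order-1 term: 1/12 · (0.0312500 − 0.100000) = -0.00572917.
Partial sum through k=1: 68.7561.
Order-2 term: −1/720 · (6.10352e-05 − 0.00200000) = 2.69301e-06.
Partial sum through k=2: 68.7561.
Order-3 term: 1/30240 · (7.15256e-07 − 0.000240000) = -7.91286e-09.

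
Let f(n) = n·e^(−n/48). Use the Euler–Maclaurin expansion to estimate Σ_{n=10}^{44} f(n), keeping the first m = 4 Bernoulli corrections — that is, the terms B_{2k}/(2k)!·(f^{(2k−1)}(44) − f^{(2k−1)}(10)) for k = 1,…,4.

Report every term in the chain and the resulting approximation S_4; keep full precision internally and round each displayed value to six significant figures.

S_4 ≈ 507.500

∫_10^44 x·e^(−x/48) dx evaluates to 494.695.
Boundary: ½(f(10) + f(44)) = ½(8.11936 + 17.5934) = 12.8564.
Running total after boundary: 507.551.
k=1: B_{2}/(2)! × [f^{(1)}(44) − f^{(1)}(10)] = 1/12 × (0.0333208 − 0.642783) = -0.0507885.
After k=1: 507.500.
k=2: B_{4}/(4)! × [f^{(3)}(44) − f^{(3)}(10)] = −1/720 × (0.000361554 − 0.000983792) = 8.64219e-07.
After k=2: 507.500.
k=3: B_{6}/(6)! × [f^{(5)}(44) − f^{(5)}(10)] = 1/30240 × (3.07572e-07 − 7.32898e-07) = -1.40650e-11.
After k=3: 507.500.
k=4: B_{8}/(8)! × [f^{(7)}(44) − f^{(7)}(10)] = −1/1209600 × (1.98880e-10 − 4.50870e-10) = 2.08325e-16.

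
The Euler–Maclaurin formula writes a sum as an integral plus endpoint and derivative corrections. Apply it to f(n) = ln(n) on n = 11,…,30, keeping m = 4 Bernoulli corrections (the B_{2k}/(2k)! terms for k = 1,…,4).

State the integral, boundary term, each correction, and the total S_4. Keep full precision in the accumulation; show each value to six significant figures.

S_4 ≈ 59.5538

Integral: ∫_11^30 ln(x) dx = 56.6591.
½[f(11) + f(30)] = ½[2.39790 + 3.40120] = 2.89955.
Integral + boundary = 59.5586.
Order-1 term: 1/12 · (0.0333333 − 0.0909091) = -0.00479798.
Partial sum through k=1: 59.5538.
Order-2 term: −1/720 · (7.40741e-05 − 0.00150263) = 1.98410e-06.
Partial sum through k=2: 59.5538.
Order-3 term: 1/30240 · (9.87654e-07 − 0.000149021) = -4.89529e-09.
Partial sum through k=3: 59.5538.
Order-4 term: −1/1209600 · (3.29218e-08 − 3.69474e-05) = 3.05179e-11.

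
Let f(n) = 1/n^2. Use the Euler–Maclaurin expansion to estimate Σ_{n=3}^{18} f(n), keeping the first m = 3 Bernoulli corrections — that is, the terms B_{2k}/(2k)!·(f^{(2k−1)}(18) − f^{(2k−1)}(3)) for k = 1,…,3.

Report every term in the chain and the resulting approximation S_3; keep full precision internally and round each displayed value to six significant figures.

S_3 ≈ 0.340895

Integral: ∫_3^18 1/x^2 dx = 0.277778.
Endpoint term: (f(3) + f(18))/2 = (0.111111 + 0.00308642)/2 = 0.0570988.
Integral + boundary = 0.334877.
Correction k=1: B_{2}/2! · (f^{(1)}(18) − f^{(1)}(3)) = 1/12 · (-0.000342936 − (-0.0740741)) = 0.00614426.
Partial sum through k=1: 0.341021.
Correction k=2: B_{4}/4! · (f^{(3)}(18) − f^{(3)}(3)) = −1/720 · (-1.27013e-05 − (-0.0987654)) = -0.000137157.
Partial sum through k=2: 0.340884.
Correction k=3: B_{6}/6! · (f^{(5)}(18) − f^{(5)}(3)) = 1/30240 · (-1.17605e-06 − (-0.329218)) = 1.08868e-05.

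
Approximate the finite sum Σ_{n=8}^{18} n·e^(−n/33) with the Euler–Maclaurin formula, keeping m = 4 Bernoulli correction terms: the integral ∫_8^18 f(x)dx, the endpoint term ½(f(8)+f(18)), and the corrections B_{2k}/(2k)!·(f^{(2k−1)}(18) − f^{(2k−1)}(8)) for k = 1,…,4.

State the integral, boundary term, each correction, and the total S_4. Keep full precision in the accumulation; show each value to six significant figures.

S_4 ≈ 94.6277

The integral term ∫_8^18 x·e^(−x/33) dx = 86.3002.
½[f(8) + f(18)] = ½[6.27779 + 10.4324] = 8.35510.
Integral + boundary = 94.6553.
k=1: B_{2}/(2)! × [f^{(1)}(18) − f^{(1)}(8)] = 1/12 × (0.263445 − 0.594487) = -0.0275869.
Partial sum through k=1: 94.6277.
k=2: B_{4}/(4)! × [f^{(3)}(18) − f^{(3)}(8)] = −1/720 × (0.00130634 − 0.00198708) = 9.45481e-07.
Partial sum through k=2: 94.6277.
k=3: B_{6}/(6)! × [f^{(5)}(18) − f^{(5)}(8)] = 1/30240 × (2.17701e-06 − 3.14808e-06) = -3.21124e-11.
Partial sum through k=3: 94.6277.
k=4: B_{8}/(8)! × [f^{(7)}(18) − f^{(7)}(8)] = −1/1209600 × (2.89664e-09 − 4.10605e-09) = 9.99842e-16.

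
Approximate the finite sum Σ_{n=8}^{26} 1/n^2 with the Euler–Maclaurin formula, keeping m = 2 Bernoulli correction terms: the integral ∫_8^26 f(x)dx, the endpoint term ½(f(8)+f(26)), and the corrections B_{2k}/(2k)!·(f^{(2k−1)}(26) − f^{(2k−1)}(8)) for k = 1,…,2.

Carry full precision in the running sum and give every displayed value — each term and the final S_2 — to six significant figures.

S_2 ≈ 0.0954056

∫_8^26 1/x^2 dx evaluates to 0.0865385.
½[f(8) + f(26)] = ½[0.0156250 + 0.00147929] = 0.00855214.
So far: 0.0950906.
Correction k=1: B_{2}/2! · (f^{(1)}(26) − f^{(1)}(8)) = 1/12 · (-0.000113792 − (-0.00390625)) = 0.000316038.
Partial sum through k=1: 0.0954066.
Correction k=2: B_{4}/4! · (f^{(3)}(26) − f^{(3)}(8)) = −1/720 · (-2.01997e-06 − (-0.000732422)) = -1.01445e-06.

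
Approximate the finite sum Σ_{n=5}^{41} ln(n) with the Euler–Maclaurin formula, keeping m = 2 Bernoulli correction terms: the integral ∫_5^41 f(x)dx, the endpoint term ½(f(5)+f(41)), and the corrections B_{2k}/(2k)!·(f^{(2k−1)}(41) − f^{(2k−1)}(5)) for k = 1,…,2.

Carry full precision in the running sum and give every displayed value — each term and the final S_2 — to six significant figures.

The integral term ∫_5^41 ln(x) dx = 108.209.
Boundary: ½(f(5) + f(41)) = ½(1.60944 + 3.71357) = 2.66150.
So far: 110.871.
Correction k=1: B_{2}/2! · (f^{(1)}(41) − f^{(1)}(5)) = 1/12 · (0.0243902 − 0.200000) = -0.0146341.
After k=1: 110.856.
Correction k=2: B_{4}/4! · (f^{(3)}(41) − f^{(3)}(5)) = −1/720 · (2.90187e-05 − 0.0160000) = 2.21819e-05.

S_2 ≈ 110.856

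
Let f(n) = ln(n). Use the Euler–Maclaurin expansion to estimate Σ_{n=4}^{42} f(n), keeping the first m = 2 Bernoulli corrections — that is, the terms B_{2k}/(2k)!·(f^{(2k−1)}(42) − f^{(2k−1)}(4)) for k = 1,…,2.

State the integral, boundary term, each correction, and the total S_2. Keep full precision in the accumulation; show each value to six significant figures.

∫_4^42 ln(x) dx evaluates to 113.437.
Endpoint term: (f(4) + f(42))/2 = (1.38629 + 3.73767)/2 = 2.56198.
Integral + boundary = 115.999.
Correction k=1: B_{2}/2! · (f^{(1)}(42) − f^{(1)}(4)) = 1/12 · (0.0238095 − 0.250000) = -0.0188492.
After k=1: 115.980.
Correction k=2: B_{4}/4! · (f^{(3)}(42) − f^{(3)}(4)) = −1/720 · (2.69949e-05 − 0.0312500) = 4.33653e-05.

S_2 ≈ 115.980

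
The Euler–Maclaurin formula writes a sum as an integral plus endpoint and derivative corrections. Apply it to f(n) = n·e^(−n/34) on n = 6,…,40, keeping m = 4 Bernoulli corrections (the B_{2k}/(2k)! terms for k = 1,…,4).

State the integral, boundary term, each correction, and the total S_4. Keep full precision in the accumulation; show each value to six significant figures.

Integral: ∫_6^40 x·e^(−x/34) dx = 364.137.
½[f(6) + f(40)] = ½[5.02934 + 12.3346] = 8.68197.
So far: 372.819.
Correction k=1: B_{2}/2! · (f^{(1)}(40) − f^{(1)}(6)) = 1/12 · (-0.0544174 − 0.690302) = -0.0620599.
Partial sum through k=1: 372.757.
Correction k=2: B_{4}/4! · (f^{(3)}(40) − f^{(3)}(6)) = −1/720 · (0.000486430 − 0.00204736) = 2.16796e-06.
Partial sum through k=2: 372.757.
Correction k=3: B_{6}/6! · (f^{(5)}(40) − f^{(5)}(6)) = 1/30240 · (8.82296e-07 − 3.02558e-06) = -7.08759e-11.
Partial sum through k=3: 372.757.
Correction k=4: B_{8}/8! · (f^{(7)}(40) − f^{(7)}(6)) = −1/1209600 · (1.16246e-09 − 3.70250e-09) = 2.09990e-15.

S_4 ≈ 372.757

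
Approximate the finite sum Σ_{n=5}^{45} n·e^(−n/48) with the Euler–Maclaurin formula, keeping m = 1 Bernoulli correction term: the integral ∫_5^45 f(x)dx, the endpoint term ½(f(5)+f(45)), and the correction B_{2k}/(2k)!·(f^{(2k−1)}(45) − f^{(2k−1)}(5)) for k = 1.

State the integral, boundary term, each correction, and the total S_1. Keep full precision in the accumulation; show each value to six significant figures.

S_1 ≈ 555.206

Integral: ∫_5^45 x·e^(−x/48) dx = 544.208.
½[f(5) + f(45)] = ½[4.50538 + 17.6223] = 11.0638.
Running total after boundary: 555.271.
Order-1 term: 1/12 · (0.0244754 − 0.807213) = -0.0652281.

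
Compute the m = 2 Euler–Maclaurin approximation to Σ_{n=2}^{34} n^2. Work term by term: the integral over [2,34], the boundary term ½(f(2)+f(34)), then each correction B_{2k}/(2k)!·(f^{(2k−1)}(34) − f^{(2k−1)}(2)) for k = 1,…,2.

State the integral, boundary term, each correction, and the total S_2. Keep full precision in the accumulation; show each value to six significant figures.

S_2 ≈ 13684.0

Integral: ∫_2^34 x^2 dx = 13098.7.
Endpoint term: (f(2) + f(34))/2 = (4.00000 + 1156.00)/2 = 580.000.
So far: 13678.7.
Correction k=1: B_{2}/2! · (f^{(1)}(34) − f^{(1)}(2)) = 1/12 · (68.0000 − 4.00000) = 5.33333.
Partial sum through k=1: 13684.0.
Correction k=2: B_{4}/4! · (f^{(3)}(34) − f^{(3)}(2)) = −1/720 · (0.00000 − 0.00000) = 0.00000.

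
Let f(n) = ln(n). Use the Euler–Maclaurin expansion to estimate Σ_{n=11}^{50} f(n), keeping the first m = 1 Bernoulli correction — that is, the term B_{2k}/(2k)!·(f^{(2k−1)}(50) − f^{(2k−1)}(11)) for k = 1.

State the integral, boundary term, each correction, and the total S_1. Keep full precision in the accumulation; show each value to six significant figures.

S_1 ≈ 133.373

∫_11^50 ln(x) dx evaluates to 130.224.
½[f(11) + f(50)] = ½[2.39790 + 3.91202] = 3.15496.
Integral + boundary = 133.379.
k=1: B_{2}/(2)! × [f^{(1)}(50) − f^{(1)}(11)] = 1/12 × (0.0200000 − 0.0909091) = -0.00590909.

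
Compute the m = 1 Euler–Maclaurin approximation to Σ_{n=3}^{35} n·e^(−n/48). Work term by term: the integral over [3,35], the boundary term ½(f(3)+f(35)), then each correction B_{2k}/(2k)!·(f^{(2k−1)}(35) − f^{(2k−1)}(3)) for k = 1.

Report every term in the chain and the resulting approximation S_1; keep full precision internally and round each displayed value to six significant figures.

Integral: ∫_3^35 x·e^(−x/48) dx = 378.157.
½[f(3) + f(35)] = ½[2.81824 + 16.8809] = 9.84956.
So far: 388.007.
Order-1 term: 1/12 · (0.130626 − 0.880700) = -0.0625062.

S_1 ≈ 387.944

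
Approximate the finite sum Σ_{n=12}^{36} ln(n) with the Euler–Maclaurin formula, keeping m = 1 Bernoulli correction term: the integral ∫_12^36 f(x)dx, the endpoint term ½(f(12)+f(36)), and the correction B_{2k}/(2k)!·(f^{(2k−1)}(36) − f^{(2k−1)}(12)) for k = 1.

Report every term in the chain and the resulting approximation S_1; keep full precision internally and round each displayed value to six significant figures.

The integral term ∫_12^36 ln(x) dx = 75.1878.
½[f(12) + f(36)] = ½[2.48491 + 3.58352] = 3.03421.
So far: 78.2220.
Correction k=1: B_{2}/2! · (f^{(1)}(36) − f^{(1)}(12)) = 1/12 · (0.0277778 − 0.0833333) = -0.00462963.

S_1 ≈ 78.2174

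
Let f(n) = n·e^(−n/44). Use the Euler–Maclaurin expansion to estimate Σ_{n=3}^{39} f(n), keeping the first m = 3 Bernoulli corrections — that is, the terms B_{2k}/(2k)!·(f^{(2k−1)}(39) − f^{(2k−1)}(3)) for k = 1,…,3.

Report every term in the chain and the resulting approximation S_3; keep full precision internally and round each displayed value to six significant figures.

The integral term ∫_3^39 x·e^(−x/44) dx = 426.521.
½[f(3) + f(39)] = ½[2.80227 + 16.0739] = 9.43810.
So far: 435.959.
k=1: B_{2}/(2)! × [f^{(1)}(39) − f^{(1)}(3)] = 1/12 × (0.0468354 − 0.870403) = -0.0686306.
Running total after k=1: 435.891.
k=2: B_{4}/(4)! × [f^{(3)}(39) − f^{(3)}(3)] = −1/720 × (0.000449968 − 0.00141456) = 1.33971e-06.
Running total after k=2: 435.891.
k=3: B_{6}/(6)! × [f^{(5)}(39) − f^{(5)}(3)] = 1/30240 × (4.52348e-07 − 1.22909e-06) = -2.56861e-11.

S_3 ≈ 435.891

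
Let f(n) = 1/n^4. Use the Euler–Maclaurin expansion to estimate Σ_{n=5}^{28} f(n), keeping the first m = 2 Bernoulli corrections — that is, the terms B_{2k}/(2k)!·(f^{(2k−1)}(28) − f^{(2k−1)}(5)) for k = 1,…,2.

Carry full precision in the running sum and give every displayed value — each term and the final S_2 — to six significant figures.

S_2 ≈ 0.00355681

The integral term ∫_5^28 1/x^4 dx = 0.00265148.
Endpoint term: (f(5) + f(28))/2 = (0.00160000 + 1.62693e-06)/2 = 0.000800813.
Running total after boundary: 0.00345230.
Order-1 term: 1/12 · (-2.32418e-07 − (-0.00128000)) = 0.000106647.
Running total after k=1: 0.00355894.
Order-2 term: −1/720 · (-8.89355e-09 − (-0.00153600)) = -2.13332e-06.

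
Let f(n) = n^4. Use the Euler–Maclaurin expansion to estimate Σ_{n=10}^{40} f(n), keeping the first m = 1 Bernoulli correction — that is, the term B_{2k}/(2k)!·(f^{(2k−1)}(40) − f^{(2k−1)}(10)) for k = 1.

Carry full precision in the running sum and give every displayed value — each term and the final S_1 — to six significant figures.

The integral term ∫_10^40 x^4 dx = 2.04600e+07.
Endpoint term: (f(10) + f(40))/2 = (10000.0 + 2.56000e+06)/2 = 1.28500e+06.
Running total after boundary: 2.17450e+07.
Order-1 term: 1/12 · (256000 − 4000.00) = 21000.0.

S_1 ≈ 2.17660e+07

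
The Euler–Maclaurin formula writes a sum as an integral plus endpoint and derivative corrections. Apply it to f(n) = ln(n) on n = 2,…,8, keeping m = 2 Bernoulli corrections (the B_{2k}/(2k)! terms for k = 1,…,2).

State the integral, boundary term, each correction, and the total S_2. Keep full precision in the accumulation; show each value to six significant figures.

∫_2^8 ln(x) dx evaluates to 9.24924.
Endpoint term: (f(2) + f(8))/2 = (0.693147 + 2.07944)/2 = 1.38629.
Running total after boundary: 10.6355.
Correction k=1: B_{2}/2! · (f^{(1)}(8) − f^{(1)}(2)) = 1/12 · (0.125000 − 0.500000) = -0.0312500.
Partial sum through k=1: 10.6043.
Correction k=2: B_{4}/4! · (f^{(3)}(8) − f^{(3)}(2)) = −1/720 · (0.00390625 − 0.250000) = 0.000341797.

S_2 ≈ 10.6046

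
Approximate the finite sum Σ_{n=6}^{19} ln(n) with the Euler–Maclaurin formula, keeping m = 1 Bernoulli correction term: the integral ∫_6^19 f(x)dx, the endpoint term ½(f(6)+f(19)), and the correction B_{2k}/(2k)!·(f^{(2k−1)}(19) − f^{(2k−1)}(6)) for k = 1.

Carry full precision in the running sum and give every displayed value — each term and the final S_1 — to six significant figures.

S_1 ≈ 34.5524

∫_6^19 ln(x) dx evaluates to 32.1938.
Boundary: ½(f(6) + f(19)) = ½(1.79176 + 2.94444) = 2.36810.
Running total after boundary: 34.5619.
k=1: B_{2}/(2)! × [f^{(1)}(19) − f^{(1)}(6)] = 1/12 × (0.0526316 − 0.166667) = -0.00950292.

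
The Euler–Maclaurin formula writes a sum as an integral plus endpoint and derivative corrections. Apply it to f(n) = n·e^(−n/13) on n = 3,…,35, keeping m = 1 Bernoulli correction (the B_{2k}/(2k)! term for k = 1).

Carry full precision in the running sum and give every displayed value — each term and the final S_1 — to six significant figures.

Integral: ∫_3^35 x·e^(−x/13) dx = 122.876.
Boundary: ½(f(3) + f(35)) = ½(2.38177 + 2.37036) = 2.37606.
Running total after boundary: 125.252.
Order-1 term: 1/12 · (-0.114611 − 0.610710) = -0.0604434.

S_1 ≈ 125.191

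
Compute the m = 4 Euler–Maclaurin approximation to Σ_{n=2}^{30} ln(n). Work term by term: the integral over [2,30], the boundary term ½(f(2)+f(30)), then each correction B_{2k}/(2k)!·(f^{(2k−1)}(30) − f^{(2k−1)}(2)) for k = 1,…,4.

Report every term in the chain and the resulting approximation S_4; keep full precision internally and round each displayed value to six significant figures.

S_4 ≈ 74.6582

∫_2^30 ln(x) dx evaluates to 72.6496.
Endpoint term: (f(2) + f(30))/2 = (0.693147 + 3.40120)/2 = 2.04717.
Integral + boundary = 74.6968.
Order-1 term: 1/12 · (0.0333333 − 0.500000) = -0.0388889.
Partial sum through k=1: 74.6579.
Order-2 term: −1/720 · (7.40741e-05 − 0.250000) = 0.000347119.
Partial sum through k=2: 74.6583.
Order-3 term: 1/30240 · (9.87654e-07 − 0.750000) = -2.48016e-05.
Partial sum through k=3: 74.6582.
Order-4 term: −1/1209600 · (3.29218e-08 − 5.62500) = 4.65030e-06.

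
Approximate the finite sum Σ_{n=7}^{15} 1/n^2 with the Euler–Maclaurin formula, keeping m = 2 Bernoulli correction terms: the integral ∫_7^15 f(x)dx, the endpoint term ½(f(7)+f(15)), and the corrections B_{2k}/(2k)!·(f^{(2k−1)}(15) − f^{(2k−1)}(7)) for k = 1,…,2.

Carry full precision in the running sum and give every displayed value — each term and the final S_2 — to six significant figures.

∫_7^15 1/x^2 dx evaluates to 0.0761905.
½[f(7) + f(15)] = ½[0.0204082 + 0.00444444] = 0.0124263.
So far: 0.0886168.
Correction k=1: B_{2}/2! · (f^{(1)}(15) − f^{(1)}(7)) = 1/12 · (-0.000592593 − (-0.00583090)) = 0.000436526.
Partial sum through k=1: 0.0890533.
Correction k=2: B_{4}/4! · (f^{(3)}(15) − f^{(3)}(7)) = −1/720 · (-3.16049e-05 − (-0.00142798)) = -1.93940e-06.

S_2 ≈ 0.0890514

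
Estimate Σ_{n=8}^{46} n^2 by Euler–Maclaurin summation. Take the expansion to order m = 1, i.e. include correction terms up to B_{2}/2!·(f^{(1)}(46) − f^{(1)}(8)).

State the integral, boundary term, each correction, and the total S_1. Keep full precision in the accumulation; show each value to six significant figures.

Integral: ∫_8^46 x^2 dx = 32274.7.
Endpoint term: (f(8) + f(46))/2 = (64.0000 + 2116.00)/2 = 1090.00.
Integral + boundary = 33364.7.
Correction k=1: B_{2}/2! · (f^{(1)}(46) − f^{(1)}(8)) = 1/12 · (92.0000 − 16.0000) = 6.33333.

S_1 ≈ 33371.0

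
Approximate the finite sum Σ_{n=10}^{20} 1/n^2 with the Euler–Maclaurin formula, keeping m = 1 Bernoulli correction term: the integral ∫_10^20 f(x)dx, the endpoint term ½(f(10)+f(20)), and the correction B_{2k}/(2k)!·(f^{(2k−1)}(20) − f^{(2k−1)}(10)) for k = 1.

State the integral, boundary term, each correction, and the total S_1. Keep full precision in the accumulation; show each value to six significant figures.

The integral term ∫_10^20 1/x^2 dx = 0.0500000.
½[f(10) + f(20)] = ½[0.0100000 + 0.00250000] = 0.00625000.
So far: 0.0562500.
k=1: B_{2}/(2)! × [f^{(1)}(20) − f^{(1)}(10)] = 1/12 × (-0.000250000 − (-0.00200000)) = 0.000145833.

S_1 ≈ 0.0563958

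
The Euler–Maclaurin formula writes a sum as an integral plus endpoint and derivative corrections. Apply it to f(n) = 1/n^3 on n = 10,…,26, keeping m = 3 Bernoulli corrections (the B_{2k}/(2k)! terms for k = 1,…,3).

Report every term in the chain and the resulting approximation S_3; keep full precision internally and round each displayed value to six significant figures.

The integral term ∫_10^26 1/x^3 dx = 0.00426036.
½[f(10) + f(26)] = ½[0.00100000 + 5.68958e-05] = 0.000528448.
Integral + boundary = 0.00478880.
Order-1 term: 1/12 · (-6.56490e-06 − (-0.000300000)) = 2.44529e-05.
Partial sum through k=1: 0.00481326.
Order-2 term: −1/720 · (-1.94228e-07 − (-6.00000e-05)) = -8.30636e-08.
Partial sum through k=2: 0.00481317.
Order-3 term: 1/30240 · (-1.20674e-08 − (-2.52000e-05)) = 8.32934e-10.

S_3 ≈ 0.00481317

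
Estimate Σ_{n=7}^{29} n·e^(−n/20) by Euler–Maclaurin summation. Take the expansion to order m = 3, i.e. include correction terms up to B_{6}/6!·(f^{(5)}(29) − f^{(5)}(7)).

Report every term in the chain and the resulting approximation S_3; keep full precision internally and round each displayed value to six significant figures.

S_3 ≈ 156.473

Integral: ∫_7^29 x·e^(−x/20) dx = 150.653.
Endpoint term: (f(7) + f(29))/2 = (4.93282 + 6.80254)/2 = 5.86768.
Running total after boundary: 156.520.
k=1: B_{2}/(2)! × [f^{(1)}(29) − f^{(1)}(7)] = 1/12 × (-0.105557 − 0.458047) = -0.0469670.
Partial sum through k=1: 156.473.
k=2: B_{4}/(4)! × [f^{(3)}(29) − f^{(3)}(7)] = −1/720 × (0.000908960 − 0.00466856) = 5.22166e-06.
Partial sum through k=2: 156.473.
k=3: B_{6}/(6)! × [f^{(5)}(29) − f^{(5)}(7)] = 1/30240 × (5.20453e-06 − 2.04800e-05) = -5.05141e-10.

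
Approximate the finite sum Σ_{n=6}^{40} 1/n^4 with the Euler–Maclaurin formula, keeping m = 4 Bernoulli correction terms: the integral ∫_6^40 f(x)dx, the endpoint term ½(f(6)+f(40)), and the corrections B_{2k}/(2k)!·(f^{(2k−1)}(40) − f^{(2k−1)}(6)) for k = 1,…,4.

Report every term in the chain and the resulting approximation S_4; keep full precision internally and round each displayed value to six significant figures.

S_4 ≈ 0.00196629

The integral term ∫_6^40 1/x^4 dx = 0.00153800.
½[f(6) + f(40)] = ½[0.000771605 + 3.90625e-07] = 0.000385998.
So far: 0.00192400.
Order-1 term: 1/12 · (-3.90625e-08 − (-0.000514403)) = 4.28637e-05.
Running total after k=1: 0.00196686.
Order-2 term: −1/720 · (-7.32422e-10 − (-0.000428669)) = -5.95373e-07.
Running total after k=2: 0.00196627.
Order-3 term: 1/30240 · (-2.56348e-11 − (-0.000666819)) = 2.20509e-08.
Running total after k=3: 0.00196629.
Order-4 term: −1/1209600 · (-1.44196e-12 − (-0.00166705)) = -1.37818e-09.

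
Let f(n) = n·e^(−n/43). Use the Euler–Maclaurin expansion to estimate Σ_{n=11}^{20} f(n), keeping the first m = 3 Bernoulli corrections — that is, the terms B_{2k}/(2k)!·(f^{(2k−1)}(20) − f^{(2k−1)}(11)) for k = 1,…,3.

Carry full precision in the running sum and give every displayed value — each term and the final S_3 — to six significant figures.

S_3 ≈ 106.991

The integral term ∫_11^20 x·e^(−x/43) dx = 96.4720.
Endpoint term: (f(11) + f(20))/2 = (8.51715 + 12.5612)/2 = 10.5392.
Integral + boundary = 107.011.
Order-1 term: 1/12 · (0.335940 − 0.576213) = -0.0200227.
Partial sum through k=1: 106.991.
Order-2 term: −1/720 · (0.000861041 − 0.00114915) = 4.00157e-07.
Partial sum through k=2: 106.991.
Order-3 term: 1/30240 · (8.33096e-07 − 1.07446e-06) = -7.98155e-12.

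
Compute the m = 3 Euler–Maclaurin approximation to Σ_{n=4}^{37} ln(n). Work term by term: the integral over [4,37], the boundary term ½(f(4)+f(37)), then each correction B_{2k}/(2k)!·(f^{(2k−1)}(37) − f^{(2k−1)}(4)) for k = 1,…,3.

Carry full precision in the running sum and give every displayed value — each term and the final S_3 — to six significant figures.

S_3 ≈ 97.5389

∫_4^37 ln(x) dx evaluates to 95.0588.
Endpoint term: (f(4) + f(37))/2 = (1.38629 + 3.61092)/2 = 2.49861.
So far: 97.5574.
k=1: B_{2}/(2)! × [f^{(1)}(37) − f^{(1)}(4)] = 1/12 × (0.0270270 − 0.250000) = -0.0185811.
Partial sum through k=1: 97.5388.
k=2: B_{4}/(4)! × [f^{(3)}(37) − f^{(3)}(4)] = −1/720 × (3.94843e-05 − 0.0312500) = 4.33479e-05.
Partial sum through k=2: 97.5389.
k=3: B_{6}/(6)! × [f^{(5)}(37) − f^{(5)}(4)] = 1/30240 × (3.46101e-07 − 0.0234375) = -7.75038e-07.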